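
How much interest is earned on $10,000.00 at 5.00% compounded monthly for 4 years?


Compound interest earned = final amount − principal.
A = P(1 + r/n)^(nt) = $10,000.00 × (1 + 0.05/12)^(12 × 4) = $12,208.95
Interest = A − P = $12,208.95 − $10,000.00 = $2,208.95

Interest = A - P = $2,208.95


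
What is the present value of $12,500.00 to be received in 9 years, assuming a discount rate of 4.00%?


Present value formula: PV = FV / (1 + r)^t
PV = $12,500.00 / (1 + 0.04)^9
PV = $12,500.00 / 1.423312
PV = $8,782.33

PV = FV / (1 + r)^t = $8,782.33


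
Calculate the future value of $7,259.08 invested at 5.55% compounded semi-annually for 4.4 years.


Compound interest formula: A = P(1 + r/n)^(nt)
A = $7,259.08 × (1 + 0.0555/2)^(2 × 4.4)
Growth factor: (1 + 0.0555/2)^8.8 = 1.272360
A = $7,259.08 × 1.272360
A = $9,236.16

A = P(1 + r/n)^(nt) = $9,236.16


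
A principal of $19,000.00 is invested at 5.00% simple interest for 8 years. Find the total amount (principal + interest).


Total amount formula: A = P(1 + rt) = P + P·r·t
Interest: I = P × r × t = $19,000.00 × 0.05 × 8 = $7,600.00
A = P + I = $19,000.00 + $7,600.00 = $26,600.00

A = P + I = P(1 + rt) = $26,600.00


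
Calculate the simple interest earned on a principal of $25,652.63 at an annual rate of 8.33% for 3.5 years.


Simple interest formula: I = P × r × t
I = $25,652.63 × 0.0833 × 3.5
I = $7,479.02

I = P × r × t = $7,479.02


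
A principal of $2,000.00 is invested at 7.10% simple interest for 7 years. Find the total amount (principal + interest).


Total amount formula: A = P(1 + rt) = P + P·r·t
Interest: I = P × r × t = $2,000.00 × 0.071 × 7 = $994.00
A = P + I = $2,000.00 + $994.00 = $2,994.00

A = P + I = P(1 + rt) = $2,994.00


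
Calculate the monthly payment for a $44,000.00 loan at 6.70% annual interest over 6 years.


Loan payment formula: PMT = PV × r / (1 − (1 + r)^(−n))
Monthly rate r = 0.067/12 ≈ 0.00558333, n = 72 months
Denominator: 1 − (1 + 0.067/12)^(−72) = 0.330271
PMT = $44,000.00 × (0.067/12) / 0.330271
PMT = $743.83 per month

PMT = PV × r / (1-(1+r)^(-n)) = $743.83/month


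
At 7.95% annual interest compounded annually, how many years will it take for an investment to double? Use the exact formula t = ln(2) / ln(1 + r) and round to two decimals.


Doubling condition: (1 + r)^t = 2
Take ln of both sides: t × ln(1 + r) = ln(2)
t = ln(2) / ln(1 + r)
t = 0.693147 / 0.076498
t = 9.06

t = ln(2) / ln(1 + r) = 9.06 years


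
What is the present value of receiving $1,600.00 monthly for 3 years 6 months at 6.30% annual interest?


Present value of an ordinary annuity: PV = PMT × (1 − (1 + r)^(−n)) / r
Monthly rate r = 0.063/12 = 0.00525, n = 42
PV = $1,600.00 × (1 − (1 + 0.063/12)^(−42)) / (0.063/12)
PV = $1,600.00 × 37.603728
PV = $60,165.96

PV = PMT × (1-(1+r)^(-n))/r = $60,165.96


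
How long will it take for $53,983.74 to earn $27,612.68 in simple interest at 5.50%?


Rearrange the simple interest formula for t:
I = P × r × t  ⇒  t = I / (P × r)
t = $27,612.68 / ($53,983.74 × 0.055)
t = 9.3

t = I/(P×r) = 9.3 years


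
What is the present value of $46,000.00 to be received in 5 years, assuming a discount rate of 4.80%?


Present value formula: PV = FV / (1 + r)^t
PV = $46,000.00 / (1 + 0.048)^5
PV = $46,000.00 / 1.2641727
PV = $36,387.43

PV = FV / (1 + r)^t = $36,387.43


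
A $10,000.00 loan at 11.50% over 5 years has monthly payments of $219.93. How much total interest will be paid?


Total paid over the life of the loan = PMT × n.
Total paid = $219.93 × 60 = $13,195.80
Total interest = total paid − principal = $13,195.80 − $10,000.00 = $3,195.80

Total interest = (PMT × n) - PV = $3,195.80


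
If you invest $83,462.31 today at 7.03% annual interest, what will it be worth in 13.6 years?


Future value formula: FV = PV × (1 + r)^t
FV = $83,462.31 × (1 + 0.0703)^13.6
FV = $83,462.31 × 2.5192725
FV = $210,264.30

FV = PV × (1 + r)^t = $210,264.30


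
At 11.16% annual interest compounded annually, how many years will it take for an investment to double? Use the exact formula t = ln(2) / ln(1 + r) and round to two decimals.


Doubling condition: (1 + r)^t = 2
Take ln of both sides: t × ln(1 + r) = ln(2)
t = ln(2) / ln(1 + r)
t = 0.693147 / 0.105800
t = 6.55

t = ln(2) / ln(1 + r) = 6.55 years


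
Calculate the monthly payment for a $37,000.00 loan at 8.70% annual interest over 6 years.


Loan payment formula: PMT = PV × r / (1 − (1 + r)^(−n))
Monthly rate r = 0.087/12 = 0.00725, n = 72 months
Denominator: 1 − (1 + 0.087/12)^(−72) = 0.405549
PMT = $37,000.00 × (0.087/12) / 0.405549
PMT = $661.45 per month

PMT = PV × r / (1-(1+r)^(-n)) = $661.45/month


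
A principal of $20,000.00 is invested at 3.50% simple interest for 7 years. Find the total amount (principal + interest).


Total amount formula: A = P(1 + rt) = P + P·r·t
Interest: I = P × r × t = $20,000.00 × 0.035 × 7 = $4,900.00
A = P + I = $20,000.00 + $4,900.00 = $24,900.00

A = P + I = P(1 + rt) = $24,900.00


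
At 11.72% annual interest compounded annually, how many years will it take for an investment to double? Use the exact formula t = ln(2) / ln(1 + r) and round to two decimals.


Doubling condition: (1 + r)^t = 2
Take ln of both sides: t × ln(1 + r) = ln(2)
t = ln(2) / ln(1 + r)
t = 0.693147 / 0.110826
t = 6.25

t = ln(2) / ln(1 + r) = 6.25 years


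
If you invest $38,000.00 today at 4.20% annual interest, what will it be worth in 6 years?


Future value formula: FV = PV × (1 + r)^t
FV = $38,000.00 × (1 + 0.042)^6
FV = $38,000.00 × 1.2799892
FV = $48,639.59

FV = PV × (1 + r)^t = $48,639.59


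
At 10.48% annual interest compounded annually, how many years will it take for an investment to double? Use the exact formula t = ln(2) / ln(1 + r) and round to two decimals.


Doubling condition: (1 + r)^t = 2
Take ln of both sides: t × ln(1 + r) = ln(2)
t = ln(2) / ln(1 + r)
t = 0.693147 / 0.099664
t = 6.95

t = ln(2) / ln(1 + r) = 6.95 years


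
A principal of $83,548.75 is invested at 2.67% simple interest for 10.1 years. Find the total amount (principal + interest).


Total amount formula: A = P(1 + rt) = P + P·r·t
Interest: I = P × r × t = $83,548.75 × 0.0267 × 10.1 = $22,530.59
A = P + I = $83,548.75 + $22,530.59 = $106,079.34

A = P + I = P(1 + rt) = $106,079.34


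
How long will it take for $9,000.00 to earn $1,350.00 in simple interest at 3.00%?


Rearrange the simple interest formula for t:
I = P × r × t  ⇒  t = I / (P × r)
t = $1,350.00 / ($9,000.00 × 0.03)
t = 5

t = I/(P×r) = 5 years


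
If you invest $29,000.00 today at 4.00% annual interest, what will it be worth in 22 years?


Future value formula: FV = PV × (1 + r)^t
FV = $29,000.00 × (1 + 0.04)^22
FV = $29,000.00 × 2.36991879
FV = $68,727.64

FV = PV × (1 + r)^t = $68,727.64


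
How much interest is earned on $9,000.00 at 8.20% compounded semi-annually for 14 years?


Compound interest earned = final amount − principal.
A = P(1 + r/n)^(nt) = $9,000.00 × (1 + 0.082/2)^(2 × 14) = $27,724.45
Interest = A − P = $27,724.45 − $9,000.00 = $18,724.45

Interest = A - P = $18,724.45


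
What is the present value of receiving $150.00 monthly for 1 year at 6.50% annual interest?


Present value of an ordinary annuity: PV = PMT × (1 − (1 + r)^(−n)) / r
Monthly rate r = 0.065/12 ≈ 0.00541667, n = 12
PV = $150.00 × (1 − (1 + 0.065/12)^(−12)) / (0.065/12)
PV = $150.00 × 11.5879666
PV = $1,738.19

PV = PMT × (1-(1+r)^(-n))/r = $1,738.19


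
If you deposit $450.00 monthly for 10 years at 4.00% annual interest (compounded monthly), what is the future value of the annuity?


Future value of an ordinary annuity: FV = PMT × ((1 + r)^n − 1) / r
Monthly rate r = 0.04/12 ≈ 0.00333333, n = 120
FV = $450.00 × ((1 + 0.04/12)^120 − 1) / (0.04/12)
FV = $450.00 × 147.249805
FV = $66,262.41

FV = PMT × ((1+r)^n - 1)/r = $66,262.41


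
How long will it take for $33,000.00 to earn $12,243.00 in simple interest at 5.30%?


Rearrange the simple interest formula for t:
I = P × r × t  ⇒  t = I / (P × r)
t = $12,243.00 / ($33,000.00 × 0.053)
t = 7

t = I/(P×r) = 7 years


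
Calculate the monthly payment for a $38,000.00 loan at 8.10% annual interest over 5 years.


Loan payment formula: PMT = PV × r / (1 − (1 + r)^(−n))
Monthly rate r = 0.081/12 = 0.00675, n = 60 months
Denominator: 1 − (1 + 0.081/12)^(−60) = 0.332115
PMT = $38,000.00 × (0.081/12) / 0.332115
PMT = $772.32 per month

PMT = PV × r / (1-(1+r)^(-n)) = $772.32/month


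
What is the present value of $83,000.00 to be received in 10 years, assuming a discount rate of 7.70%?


Present value formula: PV = FV / (1 + r)^t
PV = $83,000.00 / (1 + 0.077)^10
PV = $83,000.00 / 2.099699
PV = $39,529.48

PV = FV / (1 + r)^t = $39,529.48


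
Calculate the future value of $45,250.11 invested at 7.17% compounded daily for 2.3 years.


Compound interest formula: A = P(1 + r/n)^(nt)
A = $45,250.11 × (1 + 0.0717/365)^(365 × 2.3)
Growth factor: (1 + 0.0717/365)^839.5 = 1.1792679
A = $45,250.11 × 1.1792679
A = $53,362.00

A = P(1 + r/n)^(nt) = $53,362.00


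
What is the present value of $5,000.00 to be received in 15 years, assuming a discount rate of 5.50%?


Present value formula: PV = FV / (1 + r)^t
PV = $5,000.00 / (1 + 0.055)^15
PV = $5,000.00 / 2.232476
PV = $2,239.67

PV = FV / (1 + r)^t = $2,239.67


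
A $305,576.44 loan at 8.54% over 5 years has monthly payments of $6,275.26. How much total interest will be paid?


Total paid over the life of the loan = PMT × n.
Total paid = $6,275.26 × 60 = $376,515.60
Total interest = total paid − principal = $376,515.60 − $305,576.44 = $70,939.16

Total interest = (PMT × n) - PV = $70,939.16


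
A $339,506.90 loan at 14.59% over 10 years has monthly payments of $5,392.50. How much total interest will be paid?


Total paid over the life of the loan = PMT × n.
Total paid = $5,392.50 × 120 = $647,100.00
Total interest = total paid − principal = $647,100.00 − $339,506.90 = $307,593.10

Total interest = (PMT × n) - PV = $307,593.10


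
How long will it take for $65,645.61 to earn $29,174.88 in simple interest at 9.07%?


Rearrange the simple interest formula for t:
I = P × r × t  ⇒  t = I / (P × r)
t = $29,174.88 / ($65,645.61 × 0.0907)
t = 4.9

t = I/(P×r) = 4.9 years


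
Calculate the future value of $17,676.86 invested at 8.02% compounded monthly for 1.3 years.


Compound interest formula: A = P(1 + r/n)^(nt)
A = $17,676.86 × (1 + 0.0802/12)^(12 × 1.3)
Growth factor: (1 + 0.0802/12)^15.6 = 1.109504
A = $17,676.86 × 1.109504
A = $19,612.55

A = P(1 + r/n)^(nt) = $19,612.55


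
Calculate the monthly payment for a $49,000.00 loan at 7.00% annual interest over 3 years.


Loan payment formula: PMT = PV × r / (1 − (1 + r)^(−n))
Monthly rate r = 0.07/12 ≈ 0.00583333, n = 36 months
Denominator: 1 − (1 + 0.07/12)^(−36) = 0.188921
PMT = $49,000.00 × (0.07/12) / 0.188921
PMT = $1,512.98 per month

PMT = PV × r / (1-(1+r)^(-n)) = $1,512.98/month


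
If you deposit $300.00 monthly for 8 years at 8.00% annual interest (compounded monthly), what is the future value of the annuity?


Future value of an ordinary annuity: FV = PMT × ((1 + r)^n − 1) / r
Monthly rate r = 0.08/12 ≈ 0.00666667, n = 96
FV = $300.00 × ((1 + 0.08/12)^96 − 1) / (0.08/12)
FV = $300.00 × 133.868583
FV = $40,160.57

FV = PMT × ((1+r)^n - 1)/r = $40,160.57


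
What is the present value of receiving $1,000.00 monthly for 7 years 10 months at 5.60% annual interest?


Present value of an ordinary annuity: PV = PMT × (1 − (1 + r)^(−n)) / r
Monthly rate r = 0.056/12 ≈ 0.00466667, n = 94
PV = $1,000.00 × (1 − (1 + 0.056/12)^(−94)) / (0.056/12)
PV = $1,000.00 × 75.952696
PV = $75,952.70

PV = PMT × (1-(1+r)^(-n))/r = $75,952.70


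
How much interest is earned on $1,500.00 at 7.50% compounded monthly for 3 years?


Compound interest earned = final amount − principal.
A = P(1 + r/n)^(nt) = $1,500.00 × (1 + 0.075/12)^(12 × 3) = $1,877.17
Interest = A − P = $1,877.17 − $1,500.00 = $377.17

Interest = A - P = $377.17


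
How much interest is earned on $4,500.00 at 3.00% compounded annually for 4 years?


Compound interest earned = final amount − principal.
A = P(1 + r/n)^(nt) = $4,500.00 × (1 + 0.03/1)^(1 × 4) = $5,064.79
Interest = A − P = $5,064.79 − $4,500.00 = $564.79

Interest = A - P = $564.79


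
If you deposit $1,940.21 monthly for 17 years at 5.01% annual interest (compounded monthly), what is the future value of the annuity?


Future value of an ordinary annuity: FV = PMT × ((1 + r)^n − 1) / r
Monthly rate r = 0.0501/12 = 0.004175, n = 204
FV = $1,940.21 × ((1 + 0.0501/12)^204 − 1) / (0.0501/12)
FV = $1,940.21 × 320.832595
FV = $622,482.61

FV = PMT × ((1+r)^n - 1)/r = $622,482.61


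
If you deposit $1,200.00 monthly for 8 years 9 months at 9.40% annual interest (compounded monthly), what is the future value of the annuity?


Future value of an ordinary annuity: FV = PMT × ((1 + r)^n − 1) / r
Monthly rate r = 0.094/12 ≈ 0.00783333, n = 105
FV = $1,200.00 × ((1 + 0.094/12)^105 − 1) / (0.094/12)
FV = $1,200.00 × 161.987273
FV = $194,384.73

FV = PMT × ((1+r)^n - 1)/r = $194,384.73


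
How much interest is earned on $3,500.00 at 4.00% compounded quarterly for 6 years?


Compound interest earned = final amount − principal.
A = P(1 + r/n)^(nt) = $3,500.00 × (1 + 0.04/4)^(4 × 6) = $4,444.07
Interest = A − P = $4,444.07 − $3,500.00 = $944.07

Interest = A - P = $944.07


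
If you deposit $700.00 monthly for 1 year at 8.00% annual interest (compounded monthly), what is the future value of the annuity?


Future value of an ordinary annuity: FV = PMT × ((1 + r)^n − 1) / r
Monthly rate r = 0.08/12 ≈ 0.00666667, n = 12
FV = $700.00 × ((1 + 0.08/12)^12 − 1) / (0.08/12)
FV = $700.00 × 12.449926
FV = $8,714.95

FV = PMT × ((1+r)^n - 1)/r = $8,714.95


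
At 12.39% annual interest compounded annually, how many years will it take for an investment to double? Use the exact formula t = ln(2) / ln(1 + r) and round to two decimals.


Doubling condition: (1 + r)^t = 2
Take ln of both sides: t × ln(1 + r) = ln(2)
t = ln(2) / ln(1 + r)
t = 0.693147 / 0.116805
t = 5.93

t = ln(2) / ln(1 + r) = 5.93 years


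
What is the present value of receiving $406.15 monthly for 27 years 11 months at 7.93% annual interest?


Present value of an ordinary annuity: PV = PMT × (1 − (1 + r)^(−n)) / r
Monthly rate r = 0.0793/12 ≈ 0.00660833, n = 335
PV = $406.15 × (1 − (1 + 0.0793/12)^(−335)) / (0.0793/12)
PV = $406.15 × 134.665682
PV = $54,694.47

PV = PMT × (1-(1+r)^(-n))/r = $54,694.47


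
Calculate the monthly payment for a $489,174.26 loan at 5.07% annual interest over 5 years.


Loan payment formula: PMT = PV × r / (1 − (1 + r)^(−n))
Monthly rate r = 0.0507/12 = 0.004225, n = 60 months
Denominator: 1 − (1 + 0.0507/12)^(−60) = 0.2235057
PMT = $489,174.26 × (0.0507/12) / 0.2235057
PMT = $9,247.02 per month

PMT = PV × r / (1-(1+r)^(-n)) = $9,247.02/month


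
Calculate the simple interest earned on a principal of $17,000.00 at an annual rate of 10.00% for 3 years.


Simple interest formula: I = P × r × t
I = $17,000.00 × 0.1 × 3
I = $5,100.00

I = P × r × t = $5,100.00


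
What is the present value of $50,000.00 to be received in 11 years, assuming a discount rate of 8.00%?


Present value formula: PV = FV / (1 + r)^t
PV = $50,000.00 / (1 + 0.08)^11
PV = $50,000.00 / 2.331639
PV = $21,444.14

PV = FV / (1 + r)^t = $21,444.14


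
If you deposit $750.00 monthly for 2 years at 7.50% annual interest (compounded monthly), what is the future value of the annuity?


Future value of an ordinary annuity: FV = PMT × ((1 + r)^n − 1) / r
Monthly rate r = 0.075/12 = 0.00625, n = 24
FV = $750.00 × ((1 + 0.075/12)^24 − 1) / (0.075/12)
FV = $750.00 × 25.806723
FV = $19,355.04

FV = PMT × ((1+r)^n - 1)/r = $19,355.04


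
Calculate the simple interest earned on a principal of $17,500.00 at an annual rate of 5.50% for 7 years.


Simple interest formula: I = P × r × t
I = $17,500.00 × 0.055 × 7
I = $6,737.50

I = P × r × t = $6,737.50


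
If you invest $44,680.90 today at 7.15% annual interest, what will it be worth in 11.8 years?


Future value formula: FV = PV × (1 + r)^t
FV = $44,680.90 × (1 + 0.0715)^11.8
FV = $44,680.90 × 2.2589555
FV = $100,932.16

FV = PV × (1 + r)^t = $100,932.16


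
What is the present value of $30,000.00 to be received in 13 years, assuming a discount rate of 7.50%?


Present value formula: PV = FV / (1 + r)^t
PV = $30,000.00 / (1 + 0.075)^13
PV = $30,000.00 / 2.560413
PV = $11,716.86

PV = FV / (1 + r)^t = $11,716.86


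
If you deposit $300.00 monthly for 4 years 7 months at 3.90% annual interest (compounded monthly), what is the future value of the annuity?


Future value of an ordinary annuity: FV = PMT × ((1 + r)^n − 1) / r
Monthly rate r = 0.039/12 = 0.00325, n = 55
FV = $300.00 × ((1 + 0.039/12)^55 − 1) / (0.039/12)
FV = $300.00 × 60.115464
FV = $18,034.64

FV = PMT × ((1+r)^n - 1)/r = $18,034.64


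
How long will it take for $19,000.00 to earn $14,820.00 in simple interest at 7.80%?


Rearrange the simple interest formula for t:
I = P × r × t  ⇒  t = I / (P × r)
t = $14,820.00 / ($19,000.00 × 0.078)
t = 10

t = I/(P×r) = 10 years


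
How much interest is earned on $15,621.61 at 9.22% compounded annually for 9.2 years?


Compound interest earned = final amount − principal.
A = P(1 + r/n)^(nt) = $15,621.61 × (1 + 0.0922/1)^(1 × 9.2) = $35,164.61
Interest = A − P = $35,164.61 − $15,621.61 = $19,543.00

Interest = A - P = $19,543.00


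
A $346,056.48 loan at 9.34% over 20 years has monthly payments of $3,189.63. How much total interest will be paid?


Total paid over the life of the loan = PMT × n.
Total paid = $3,189.63 × 240 = $765,511.20
Total interest = total paid − principal = $765,511.20 − $346,056.48 = $419,454.72

Total interest = (PMT × n) - PV = $419,454.72


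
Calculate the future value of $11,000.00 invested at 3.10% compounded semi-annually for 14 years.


Compound interest formula: A = P(1 + r/n)^(nt)
A = $11,000.00 × (1 + 0.031/2)^(2 × 14)
Growth factor: (1 + 0.031/2)^28 = 1.538289
A = $11,000.00 × 1.538289
A = $16,921.18

A = P(1 + r/n)^(nt) = $16,921.18


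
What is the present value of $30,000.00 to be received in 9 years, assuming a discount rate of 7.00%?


Present value formula: PV = FV / (1 + r)^t
PV = $30,000.00 / (1 + 0.07)^9
PV = $30,000.00 / 1.838459
PV = $16,318.01

PV = FV / (1 + r)^t = $16,318.01


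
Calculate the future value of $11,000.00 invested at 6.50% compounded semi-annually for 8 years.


Compound interest formula: A = P(1 + r/n)^(nt)
A = $11,000.00 × (1 + 0.065/2)^(2 × 8)
Growth factor: (1 + 0.065/2)^16 = 1.668173
A = $11,000.00 × 1.668173
A = $18,349.90

A = P(1 + r/n)^(nt) = $18,349.90


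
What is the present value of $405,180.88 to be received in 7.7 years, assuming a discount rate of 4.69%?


Present value formula: PV = FV / (1 + r)^t
PV = $405,180.88 / (1 + 0.0469)^7.7
PV = $405,180.88 / 1.42321345
PV = $284,694.39

PV = FV / (1 + r)^t = $284,694.39


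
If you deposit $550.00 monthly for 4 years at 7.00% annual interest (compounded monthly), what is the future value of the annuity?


Future value of an ordinary annuity: FV = PMT × ((1 + r)^n − 1) / r
Monthly rate r = 0.07/12 ≈ 0.00583333, n = 48
FV = $550.00 × ((1 + 0.07/12)^48 − 1) / (0.07/12)
FV = $550.00 × 55.209236
FV = $30,365.08

FV = PMT × ((1+r)^n - 1)/r = $30,365.08


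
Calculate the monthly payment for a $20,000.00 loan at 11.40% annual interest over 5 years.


Loan payment formula: PMT = PV × r / (1 − (1 + r)^(−n))
Monthly rate r = 0.114/12 = 0.0095, n = 60 months
Denominator: 1 − (1 + 0.114/12)^(−60) = 0.432951
PMT = $20,000.00 × (0.114/12) / 0.432951
PMT = $438.85 per month

PMT = PV × r / (1-(1+r)^(-n)) = $438.85/month


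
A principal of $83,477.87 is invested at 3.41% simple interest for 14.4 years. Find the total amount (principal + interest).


Total amount formula: A = P(1 + rt) = P + P·r·t
Interest: I = P × r × t = $83,477.87 × 0.0341 × 14.4 = $40,990.97
A = P + I = $83,477.87 + $40,990.97 = $124,468.84

A = P + I = P(1 + rt) = $124,468.84


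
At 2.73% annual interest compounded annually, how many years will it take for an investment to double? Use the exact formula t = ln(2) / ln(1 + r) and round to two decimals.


Doubling condition: (1 + r)^t = 2
Take ln of both sides: t × ln(1 + r) = ln(2)
t = ln(2) / ln(1 + r)
t = 0.693147 / 0.026934
t = 25.74

t = ln(2) / ln(1 + r) = 25.74 years


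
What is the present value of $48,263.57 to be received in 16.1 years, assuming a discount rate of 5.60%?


Present value formula: PV = FV / (1 + r)^t
PV = $48,263.57 / (1 + 0.056)^16.1
PV = $48,263.57 / 2.404302
PV = $20,073.84

PV = FV / (1 + r)^t = $20,073.84


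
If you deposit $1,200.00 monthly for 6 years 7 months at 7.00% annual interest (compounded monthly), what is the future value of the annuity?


Future value of an ordinary annuity: FV = PMT × ((1 + r)^n − 1) / r
Monthly rate r = 0.07/12 ≈ 0.00583333, n = 79
FV = $1,200.00 × ((1 + 0.07/12)^79 − 1) / (0.07/12)
FV = $1,200.00 × 99.989716
FV = $119,987.66

FV = PMT × ((1+r)^n - 1)/r = $119,987.66


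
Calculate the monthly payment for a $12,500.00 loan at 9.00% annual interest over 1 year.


Loan payment formula: PMT = PV × r / (1 − (1 + r)^(−n))
Monthly rate r = 0.09/12 = 0.0075, n = 12 months
Denominator: 1 − (1 + 0.09/12)^(−12) = 0.085762
PMT = $12,500.00 × (0.09/12) / 0.085762
PMT = $1,093.14 per month

PMT = PV × r / (1-(1+r)^(-n)) = $1,093.14/month


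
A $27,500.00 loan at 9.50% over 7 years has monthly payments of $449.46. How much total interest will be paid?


Total paid over the life of the loan = PMT × n.
Total paid = $449.46 × 84 = $37,754.64
Total interest = total paid − principal = $37,754.64 − $27,500.00 = $10,254.64

Total interest = (PMT × n) - PV = $10,254.64


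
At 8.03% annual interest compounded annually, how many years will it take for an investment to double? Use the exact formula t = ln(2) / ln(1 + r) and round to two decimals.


Doubling condition: (1 + r)^t = 2
Take ln of both sides: t × ln(1 + r) = ln(2)
t = ln(2) / ln(1 + r)
t = 0.693147 / 0.077239
t = 8.97

t = ln(2) / ln(1 + r) = 8.97 years


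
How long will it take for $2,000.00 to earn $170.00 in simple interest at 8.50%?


Rearrange the simple interest formula for t:
I = P × r × t  ⇒  t = I / (P × r)
t = $170.00 / ($2,000.00 × 0.085)
t = 1

t = I/(P×r) = 1 year


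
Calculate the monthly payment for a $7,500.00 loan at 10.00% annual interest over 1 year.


Loan payment formula: PMT = PV × r / (1 − (1 + r)^(−n))
Monthly rate r = 0.1/12 ≈ 0.00833333, n = 12 months
Denominator: 1 − (1 + 0.1/12)^(−12) = 0.094788
PMT = $7,500.00 × (0.1/12) / 0.094788
PMT = $659.37 per month

PMT = PV × r / (1-(1+r)^(-n)) = $659.37/month


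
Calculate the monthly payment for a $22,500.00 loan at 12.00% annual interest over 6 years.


Loan payment formula: PMT = PV × r / (1 − (1 + r)^(−n))
Monthly rate r = 0.12/12 = 0.01, n = 72 months
Denominator: 1 − (1 + 0.12/12)^(−72) = 0.511504
PMT = $22,500.00 × (0.12/12) / 0.511504
PMT = $439.88 per month

PMT = PV × r / (1-(1+r)^(-n)) = $439.88/month


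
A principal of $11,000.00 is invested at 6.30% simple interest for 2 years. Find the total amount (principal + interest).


Total amount formula: A = P(1 + rt) = P + P·r·t
Interest: I = P × r × t = $11,000.00 × 0.063 × 2 = $1,386.00
A = P + I = $11,000.00 + $1,386.00 = $12,386.00

A = P + I = P(1 + rt) = $12,386.00


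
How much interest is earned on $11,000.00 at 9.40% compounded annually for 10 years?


Compound interest earned = final amount − principal.
A = P(1 + r/n)^(nt) = $11,000.00 × (1 + 0.094/1)^(1 × 10) = $27,012.57
Interest = A − P = $27,012.57 − $11,000.00 = $16,012.57

Interest = A - P = $16,012.57


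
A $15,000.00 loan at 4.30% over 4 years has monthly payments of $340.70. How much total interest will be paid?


Total paid over the life of the loan = PMT × n.
Total paid = $340.70 × 48 = $16,353.60
Total interest = total paid − principal = $16,353.60 − $15,000.00 = $1,353.60

Total interest = (PMT × n) - PV = $1,353.60


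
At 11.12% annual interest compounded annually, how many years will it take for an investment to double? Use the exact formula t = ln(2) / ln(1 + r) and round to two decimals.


Doubling condition: (1 + r)^t = 2
Take ln of both sides: t × ln(1 + r) = ln(2)
t = ln(2) / ln(1 + r)
t = 0.693147 / 0.105441
t = 6.57

t = ln(2) / ln(1 + r) = 6.57 years


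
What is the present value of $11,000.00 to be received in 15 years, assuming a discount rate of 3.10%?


Present value formula: PV = FV / (1 + r)^t
PV = $11,000.00 / (1 + 0.031)^15
PV = $11,000.00 / 1.580811
PV = $6,958.45

PV = FV / (1 + r)^t = $6,958.45


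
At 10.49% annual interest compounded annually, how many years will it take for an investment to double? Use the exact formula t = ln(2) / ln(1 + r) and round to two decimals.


Doubling condition: (1 + r)^t = 2
Take ln of both sides: t × ln(1 + r) = ln(2)
t = ln(2) / ln(1 + r)
t = 0.693147 / 0.099755
t = 6.95

t = ln(2) / ln(1 + r) = 6.95 years


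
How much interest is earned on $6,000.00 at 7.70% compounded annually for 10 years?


Compound interest earned = final amount − principal.
A = P(1 + r/n)^(nt) = $6,000.00 × (1 + 0.077/1)^(1 × 10) = $12,598.19
Interest = A − P = $12,598.19 − $6,000.00 = $6,598.19

Interest = A - P = $6,598.19


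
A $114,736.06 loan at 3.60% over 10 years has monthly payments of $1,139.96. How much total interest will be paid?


Total paid over the life of the loan = PMT × n.
Total paid = $1,139.96 × 120 = $136,795.20
Total interest = total paid − principal = $136,795.20 − $114,736.06 = $22,059.14

Total interest = (PMT × n) - PV = $22,059.14


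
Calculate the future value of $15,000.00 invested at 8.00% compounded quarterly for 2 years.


Compound interest formula: A = P(1 + r/n)^(nt)
A = $15,000.00 × (1 + 0.08/4)^(4 × 2)
Growth factor: (1 + 0.08/4)^8 = 1.1716594
A = $15,000.00 × 1.1716594
A = $17,574.89

A = P(1 + r/n)^(nt) = $17,574.89


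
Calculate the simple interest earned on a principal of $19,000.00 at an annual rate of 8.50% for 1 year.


Simple interest formula: I = P × r × t
I = $19,000.00 × 0.085 × 1
I = $1,615.00

I = P × r × t = $1,615.00


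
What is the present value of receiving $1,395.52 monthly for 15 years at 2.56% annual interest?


Present value of an ordinary annuity: PV = PMT × (1 − (1 + r)^(−n)) / r
Monthly rate r = 0.0256/12 ≈ 0.00213333, n = 180
PV = $1,395.52 × (1 − (1 + 0.0256/12)^(−180)) / (0.0256/12)
PV = $1,395.52 × 149.339025
PV = $208,405.60

PV = PMT × (1-(1+r)^(-n))/r = $208,405.60


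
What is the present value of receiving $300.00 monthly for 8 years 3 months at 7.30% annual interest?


Present value of an ordinary annuity: PV = PMT × (1 − (1 + r)^(−n)) / r
Monthly rate r = 0.073/12 ≈ 0.00608333, n = 99
PV = $300.00 × (1 − (1 + 0.073/12)^(−99)) / (0.073/12)
PV = $300.00 × 74.206333
PV = $22,261.90

PV = PMT × (1-(1+r)^(-n))/r = $22,261.90


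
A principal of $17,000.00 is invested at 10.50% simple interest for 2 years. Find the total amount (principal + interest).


Total amount formula: A = P(1 + rt) = P + P·r·t
Interest: I = P × r × t = $17,000.00 × 0.105 × 2 = $3,570.00
A = P + I = $17,000.00 + $3,570.00 = $20,570.00

A = P + I = P(1 + rt) = $20,570.00


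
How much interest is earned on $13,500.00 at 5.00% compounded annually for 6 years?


Compound interest earned = final amount − principal.
A = P(1 + r/n)^(nt) = $13,500.00 × (1 + 0.05/1)^(1 × 6) = $18,091.29
Interest = A − P = $18,091.29 − $13,500.00 = $4,591.29

Interest = A - P = $4,591.29


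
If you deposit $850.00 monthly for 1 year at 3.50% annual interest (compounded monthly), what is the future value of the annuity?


Future value of an ordinary annuity: FV = PMT × ((1 + r)^n − 1) / r
Monthly rate r = 0.035/12 ≈ 0.00291667, n = 12
FV = $850.00 × ((1 + 0.035/12)^12 − 1) / (0.035/12)
FV = $850.00 × 12.194384
FV = $10,365.23

FV = PMT × ((1+r)^n - 1)/r = $10,365.23


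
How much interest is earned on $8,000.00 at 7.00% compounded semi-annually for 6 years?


Compound interest earned = final amount − principal.
A = P(1 + r/n)^(nt) = $8,000.00 × (1 + 0.07/2)^(2 × 6) = $12,088.55
Interest = A − P = $12,088.55 − $8,000.00 = $4,088.55

Interest = A - P = $4,088.55


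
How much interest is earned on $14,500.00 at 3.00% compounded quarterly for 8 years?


Compound interest earned = final amount − principal.
A = P(1 + r/n)^(nt) = $14,500.00 × (1 + 0.03/4)^(4 × 8) = $18,416.61
Interest = A − P = $18,416.61 − $14,500.00 = $3,916.61

Interest = A - P = $3,916.61


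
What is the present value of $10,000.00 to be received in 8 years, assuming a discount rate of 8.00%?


Present value formula: PV = FV / (1 + r)^t
PV = $10,000.00 / (1 + 0.08)^8
PV = $10,000.00 / 1.850930
PV = $5,402.69

PV = FV / (1 + r)^t = $5,402.69


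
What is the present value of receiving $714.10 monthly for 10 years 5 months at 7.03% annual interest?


Present value of an ordinary annuity: PV = PMT × (1 − (1 + r)^(−n)) / r
Monthly rate r = 0.0703/12 ≈ 0.00585833, n = 125
PV = $714.10 × (1 − (1 + 0.0703/12)^(−125)) / (0.0703/12)
PV = $714.10 × 88.449337
PV = $63,161.67

PV = PMT × (1-(1+r)^(-n))/r = $63,161.67


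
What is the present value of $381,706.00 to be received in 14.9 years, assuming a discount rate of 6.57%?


Present value formula: PV = FV / (1 + r)^t
PV = $381,706.00 / (1 + 0.0657)^14.9
PV = $381,706.00 / 2.5808395
PV = $147,899.94

PV = FV / (1 + r)^t = $147,899.94


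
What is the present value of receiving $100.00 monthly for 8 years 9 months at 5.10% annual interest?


Present value of an ordinary annuity: PV = PMT × (1 − (1 + r)^(−n)) / r
Monthly rate r = 0.051/12 = 0.00425, n = 105
PV = $100.00 × (1 − (1 + 0.051/12)^(−105)) / (0.051/12)
PV = $100.00 × 84.557826
PV = $8,455.78

PV = PMT × (1-(1+r)^(-n))/r = $8,455.78


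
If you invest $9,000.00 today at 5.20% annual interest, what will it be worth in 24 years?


Future value formula: FV = PV × (1 + r)^t
FV = $9,000.00 × (1 + 0.052)^24
FV = $9,000.00 × 3.375808
FV = $30,382.27

FV = PV × (1 + r)^t = $30,382.27


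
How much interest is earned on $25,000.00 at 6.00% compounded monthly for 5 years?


Compound interest earned = final amount − principal.
A = P(1 + r/n)^(nt) = $25,000.00 × (1 + 0.06/12)^(12 × 5) = $33,721.25
Interest = A − P = $33,721.25 − $25,000.00 = $8,721.25

Interest = A - P = $8,721.25


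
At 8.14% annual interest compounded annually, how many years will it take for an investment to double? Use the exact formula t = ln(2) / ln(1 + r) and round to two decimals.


Doubling condition: (1 + r)^t = 2
Take ln of both sides: t × ln(1 + r) = ln(2)
t = ln(2) / ln(1 + r)
t = 0.693147 / 0.078256
t = 8.86

t = ln(2) / ln(1 + r) = 8.86 years


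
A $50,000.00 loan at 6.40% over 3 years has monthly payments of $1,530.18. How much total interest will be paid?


Total paid over the life of the loan = PMT × n.
Total paid = $1,530.18 × 36 = $55,086.48
Total interest = total paid − principal = $55,086.48 − $50,000.00 = $5,086.48

Total interest = (PMT × n) - PV = $5,086.48


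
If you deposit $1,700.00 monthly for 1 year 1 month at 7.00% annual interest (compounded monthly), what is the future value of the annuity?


Future value of an ordinary annuity: FV = PMT × ((1 + r)^n − 1) / r
Monthly rate r = 0.07/12 ≈ 0.00583333, n = 13
FV = $1,700.00 × ((1 + 0.07/12)^13 − 1) / (0.07/12)
FV = $1,700.00 × 13.464875
FV = $22,890.29

FV = PMT × ((1+r)^n - 1)/r = $22,890.29


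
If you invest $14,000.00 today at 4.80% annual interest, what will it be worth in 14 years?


Future value formula: FV = PV × (1 + r)^t
FV = $14,000.00 × (1 + 0.048)^14
FV = $14,000.00 × 1.927782
FV = $26,988.95

FV = PV × (1 + r)^t = $26,988.95


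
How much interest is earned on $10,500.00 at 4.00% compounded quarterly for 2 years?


Compound interest earned = final amount − principal.
A = P(1 + r/n)^(nt) = $10,500.00 × (1 + 0.04/4)^(4 × 2) = $11,370.00
Interest = A − P = $11,370.00 − $10,500.00 = $870.00

Interest = A - P = $870.00


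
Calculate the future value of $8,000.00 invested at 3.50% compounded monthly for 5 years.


Compound interest formula: A = P(1 + r/n)^(nt)
A = $8,000.00 × (1 + 0.035/12)^(12 × 5)
Growth factor: (1 + 0.035/12)^60 = 1.190943
A = $8,000.00 × 1.190943
A = $9,527.54

A = P(1 + r/n)^(nt) = $9,527.54


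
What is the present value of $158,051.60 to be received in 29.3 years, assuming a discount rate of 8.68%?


Present value formula: PV = FV / (1 + r)^t
PV = $158,051.60 / (1 + 0.0868)^29.3
PV = $158,051.60 / 11.459988
PV = $13,791.60

PV = FV / (1 + r)^t = $13,791.60


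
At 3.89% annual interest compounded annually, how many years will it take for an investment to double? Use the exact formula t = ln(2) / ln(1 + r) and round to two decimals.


Doubling condition: (1 + r)^t = 2
Take ln of both sides: t × ln(1 + r) = ln(2)
t = ln(2) / ln(1 + r)
t = 0.693147 / 0.038162
t = 18.16

t = ln(2) / ln(1 + r) = 18.16 years


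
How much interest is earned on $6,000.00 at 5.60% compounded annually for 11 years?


Compound interest earned = final amount − principal.
A = P(1 + r/n)^(nt) = $6,000.00 × (1 + 0.056/1)^(1 × 11) = $10,925.83
Interest = A − P = $10,925.83 − $6,000.00 = $4,925.83

Interest = A - P = $4,925.83


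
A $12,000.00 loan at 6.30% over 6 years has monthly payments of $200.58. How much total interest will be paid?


Total paid over the life of the loan = PMT × n.
Total paid = $200.58 × 72 = $14,441.76
Total interest = total paid − principal = $14,441.76 − $12,000.00 = $2,441.76

Total interest = (PMT × n) - PV = $2,441.76


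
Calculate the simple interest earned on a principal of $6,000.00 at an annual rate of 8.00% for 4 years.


Simple interest formula: I = P × r × t
I = $6,000.00 × 0.08 × 4
I = $1,920.00

I = P × r × t = $1,920.00


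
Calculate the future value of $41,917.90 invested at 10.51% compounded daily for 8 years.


Compound interest formula: A = P(1 + r/n)^(nt)
A = $41,917.90 × (1 + 0.1051/365)^(365 × 8)
Growth factor: (1 + 0.1051/365)^2920 = 2.3179403
A = $41,917.90 × 2.3179403
A = $97,163.19

A = P(1 + r/n)^(nt) = $97,163.19


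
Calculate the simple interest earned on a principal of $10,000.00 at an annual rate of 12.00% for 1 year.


Simple interest formula: I = P × r × t
I = $10,000.00 × 0.12 × 1
I = $1,200.00

I = P × r × t = $1,200.00


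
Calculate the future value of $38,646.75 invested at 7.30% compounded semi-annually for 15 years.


Compound interest formula: A = P(1 + r/n)^(nt)
A = $38,646.75 × (1 + 0.073/2)^(2 × 15)
Growth factor: (1 + 0.073/2)^30 = 2.9314277
A = $38,646.75 × 2.9314277
A = $113,290.15

A = P(1 + r/n)^(nt) = $113,290.15


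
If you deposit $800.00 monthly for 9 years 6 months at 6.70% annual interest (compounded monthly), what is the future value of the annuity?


Future value of an ordinary annuity: FV = PMT × ((1 + r)^n − 1) / r
Monthly rate r = 0.067/12 ≈ 0.00558333, n = 114
FV = $800.00 × ((1 + 0.067/12)^114 − 1) / (0.067/12)
FV = $800.00 × 158.778292
FV = $127,022.63

FV = PMT × ((1+r)^n - 1)/r = $127,022.63


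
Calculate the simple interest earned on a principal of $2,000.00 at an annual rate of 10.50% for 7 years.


Simple interest formula: I = P × r × t
I = $2,000.00 × 0.105 × 7
I = $1,470.00

I = P × r × t = $1,470.00


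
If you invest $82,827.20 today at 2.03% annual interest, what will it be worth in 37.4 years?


Future value formula: FV = PV × (1 + r)^t
FV = $82,827.20 × (1 + 0.0203)^37.4
FV = $82,827.20 × 2.1204252
FV = $175,628.88

FV = PV × (1 + r)^t = $175,628.88


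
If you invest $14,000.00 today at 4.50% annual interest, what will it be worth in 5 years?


Future value formula: FV = PV × (1 + r)^t
FV = $14,000.00 × (1 + 0.045)^5
FV = $14,000.00 × 1.246182
FV = $17,446.55

FV = PV × (1 + r)^t = $17,446.55


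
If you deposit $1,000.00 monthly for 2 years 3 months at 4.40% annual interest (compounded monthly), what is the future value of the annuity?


Future value of an ordinary annuity: FV = PMT × ((1 + r)^n − 1) / r
Monthly rate r = 0.044/12 ≈ 0.00366667, n = 27
FV = $1,000.00 × ((1 + 0.044/12)^27 − 1) / (0.044/12)
FV = $1,000.00 × 28.3272049
FV = $28,327.20

FV = PMT × ((1+r)^n - 1)/r = $28,327.20


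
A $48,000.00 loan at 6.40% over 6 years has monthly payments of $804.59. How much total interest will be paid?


Total paid over the life of the loan = PMT × n.
Total paid = $804.59 × 72 = $57,930.48
Total interest = total paid − principal = $57,930.48 − $48,000.00 = $9,930.48

Total interest = (PMT × n) - PV = $9,930.48


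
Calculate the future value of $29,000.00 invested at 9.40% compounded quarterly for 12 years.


Compound interest formula: A = P(1 + r/n)^(nt)
A = $29,000.00 × (1 + 0.094/4)^(4 × 12)
Growth factor: (1 + 0.094/4)^48 = 3.049416
A = $29,000.00 × 3.049416
A = $88,433.06

A = P(1 + r/n)^(nt) = $88,433.06


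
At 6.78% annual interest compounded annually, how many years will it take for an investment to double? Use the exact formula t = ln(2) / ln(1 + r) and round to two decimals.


Doubling condition: (1 + r)^t = 2
Take ln of both sides: t × ln(1 + r) = ln(2)
t = ln(2) / ln(1 + r)
t = 0.693147 / 0.065600
t = 10.57

t = ln(2) / ln(1 + r) = 10.57 years


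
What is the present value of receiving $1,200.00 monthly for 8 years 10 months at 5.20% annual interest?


Present value of an ordinary annuity: PV = PMT × (1 − (1 + r)^(−n)) / r
Monthly rate r = 0.052/12 ≈ 0.00433333, n = 106
PV = $1,200.00 × (1 − (1 + 0.052/12)^(−106)) / (0.052/12)
PV = $1,200.00 × 84.846501
PV = $101,815.80

PV = PMT × (1-(1+r)^(-n))/r = $101,815.80


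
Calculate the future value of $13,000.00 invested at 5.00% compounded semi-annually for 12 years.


Compound interest formula: A = P(1 + r/n)^(nt)
A = $13,000.00 × (1 + 0.05/2)^(2 × 12)
Growth factor: (1 + 0.05/2)^24 = 1.808726
A = $13,000.00 × 1.808726
A = $23,513.44

A = P(1 + r/n)^(nt) = $23,513.44


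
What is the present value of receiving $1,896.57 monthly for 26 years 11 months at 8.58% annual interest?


Present value of an ordinary annuity: PV = PMT × (1 − (1 + r)^(−n)) / r
Monthly rate r = 0.0858/12 = 0.00715, n = 323
PV = $1,896.57 × (1 − (1 + 0.0858/12)^(−323)) / (0.0858/12)
PV = $1,896.57 × 125.855201
PV = $238,693.20

PV = PMT × (1-(1+r)^(-n))/r = $238,693.20


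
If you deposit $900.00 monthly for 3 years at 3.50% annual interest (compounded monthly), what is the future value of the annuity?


Future value of an ordinary annuity: FV = PMT × ((1 + r)^n − 1) / r
Monthly rate r = 0.035/12 ≈ 0.00291667, n = 36
FV = $900.00 × ((1 + 0.035/12)^36 − 1) / (0.035/12)
FV = $900.00 × 37.899729
FV = $34,109.76

FV = PMT × ((1+r)^n - 1)/r = $34,109.76


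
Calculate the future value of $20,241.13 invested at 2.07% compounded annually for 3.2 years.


Compound interest formula: A = P(1 + r/n)^(nt)
A = $20,241.13 × (1 + 0.0207/1)^(1 × 3.2)
Growth factor: (1 + 0.0207/1)^3.2 = 1.06776079
A = $20,241.13 × 1.06776079
A = $21,612.68

A = P(1 + r/n)^(nt) = $21,612.68
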